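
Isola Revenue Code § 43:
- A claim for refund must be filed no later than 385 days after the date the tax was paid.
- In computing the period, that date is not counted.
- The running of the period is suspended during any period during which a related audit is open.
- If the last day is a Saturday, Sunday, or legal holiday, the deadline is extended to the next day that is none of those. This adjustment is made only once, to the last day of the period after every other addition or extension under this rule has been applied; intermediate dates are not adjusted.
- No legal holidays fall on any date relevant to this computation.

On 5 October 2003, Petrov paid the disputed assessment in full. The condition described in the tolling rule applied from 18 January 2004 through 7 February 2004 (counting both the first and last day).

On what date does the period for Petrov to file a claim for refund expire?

November 15, 2004

385 days after 5 October 2003 is October 24, 2004.
From January 18, 2004 through February 7, 2004 inclusive is 21 days; tolling adds 21 days: October 24, 2004 + 21 days = November 14, 2004.
November 14, 2004 is Sunday. The next qualifying day is November 15, 2004.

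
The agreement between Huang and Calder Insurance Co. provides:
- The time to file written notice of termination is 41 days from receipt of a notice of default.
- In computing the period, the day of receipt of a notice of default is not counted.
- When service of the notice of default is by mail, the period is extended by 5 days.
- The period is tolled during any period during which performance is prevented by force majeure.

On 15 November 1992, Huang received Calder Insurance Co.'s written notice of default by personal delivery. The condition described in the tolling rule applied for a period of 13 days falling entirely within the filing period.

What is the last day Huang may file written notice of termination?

41 days after 15 November 1992 is December 26, 1992.
Service was not by mail, so no mail extension applies.
Tolling adds 13 days: December 26, 1992 + 13 days = January 8, 1993.

January 8, 1993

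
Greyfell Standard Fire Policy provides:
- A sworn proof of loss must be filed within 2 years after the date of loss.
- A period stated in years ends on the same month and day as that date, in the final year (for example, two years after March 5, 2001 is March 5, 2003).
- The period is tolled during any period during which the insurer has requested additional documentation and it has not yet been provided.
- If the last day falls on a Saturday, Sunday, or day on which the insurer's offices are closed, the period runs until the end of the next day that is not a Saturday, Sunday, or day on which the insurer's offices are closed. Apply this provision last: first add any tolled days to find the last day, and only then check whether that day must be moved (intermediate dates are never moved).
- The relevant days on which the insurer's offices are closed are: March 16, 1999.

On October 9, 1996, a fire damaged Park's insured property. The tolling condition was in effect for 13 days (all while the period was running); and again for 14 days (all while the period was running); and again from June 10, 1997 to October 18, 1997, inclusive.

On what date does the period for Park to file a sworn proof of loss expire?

March 17, 1999

2 years after October 9, 1996 is October 9, 1998.
Tolling adds 13 days: October 9, 1998 + 13 days = October 22, 1998.
Tolling adds 14 days: October 22, 1998 + 14 days = November 5, 1998.
From June 10, 1997 through October 18, 1997 inclusive is 131 days; tolling adds 131 days: November 5, 1998 + 131 days = March 16, 1999.
March 16, 1999 is a listed holiday. The next qualifying day is March 17, 1999.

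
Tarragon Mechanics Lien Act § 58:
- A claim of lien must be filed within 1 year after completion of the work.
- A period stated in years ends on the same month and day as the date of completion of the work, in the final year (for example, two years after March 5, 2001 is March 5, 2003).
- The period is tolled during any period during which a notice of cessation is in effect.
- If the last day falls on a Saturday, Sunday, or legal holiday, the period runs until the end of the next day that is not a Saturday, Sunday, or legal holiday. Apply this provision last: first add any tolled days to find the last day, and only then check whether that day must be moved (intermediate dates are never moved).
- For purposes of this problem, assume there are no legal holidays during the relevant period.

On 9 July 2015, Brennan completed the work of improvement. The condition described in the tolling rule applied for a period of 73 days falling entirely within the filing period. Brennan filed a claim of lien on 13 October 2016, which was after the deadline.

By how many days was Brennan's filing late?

1 year after 9 July 2015 is July 9, 2016.
Tolling adds 73 days: July 9, 2016 + 73 days = September 20, 2016.
September 20, 2016 is a Tuesday and not a legal holiday, so no extension applies.
The deadline is September 20, 2016; from September 20, 2016 to October 13, 2016 is 23 days.

23 days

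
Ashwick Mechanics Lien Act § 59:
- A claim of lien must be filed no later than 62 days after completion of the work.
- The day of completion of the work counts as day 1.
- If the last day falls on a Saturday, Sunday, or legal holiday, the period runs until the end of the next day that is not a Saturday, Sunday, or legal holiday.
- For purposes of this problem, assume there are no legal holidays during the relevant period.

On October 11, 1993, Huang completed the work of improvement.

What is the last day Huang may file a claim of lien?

Counting October 11, 1993 as day 1, day 62 is December 11, 1993.
December 11, 1993 is Saturday; December 12, 1993 is Sunday. The next qualifying day is December 13, 1993.

December 13, 1993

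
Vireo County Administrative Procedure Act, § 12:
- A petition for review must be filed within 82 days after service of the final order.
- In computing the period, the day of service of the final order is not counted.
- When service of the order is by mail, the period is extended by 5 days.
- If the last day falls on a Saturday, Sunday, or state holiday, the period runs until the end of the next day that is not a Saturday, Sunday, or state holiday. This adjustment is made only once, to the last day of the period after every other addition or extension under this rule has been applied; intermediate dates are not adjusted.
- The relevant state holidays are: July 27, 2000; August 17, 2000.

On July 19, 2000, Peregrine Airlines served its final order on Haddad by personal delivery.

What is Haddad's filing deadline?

October 9, 2000

82 days after July 19, 2000 is October 9, 2000.
Service was not by mail, so no mail extension applies.
October 9, 2000 is a Monday and not a state holiday, so no extension applies.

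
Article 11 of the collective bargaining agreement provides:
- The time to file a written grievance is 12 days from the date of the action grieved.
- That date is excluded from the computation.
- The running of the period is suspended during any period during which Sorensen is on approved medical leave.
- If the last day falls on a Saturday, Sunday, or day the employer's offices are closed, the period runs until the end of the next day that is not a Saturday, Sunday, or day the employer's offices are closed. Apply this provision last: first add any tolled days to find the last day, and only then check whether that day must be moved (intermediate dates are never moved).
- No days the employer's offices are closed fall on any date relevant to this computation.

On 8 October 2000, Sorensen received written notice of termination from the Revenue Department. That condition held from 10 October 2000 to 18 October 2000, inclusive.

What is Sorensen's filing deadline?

October 30, 2000

12 days after 8 October 2000 is October 20, 2000.
From October 10, 2000 through October 18, 2000 inclusive is 9 days; tolling adds 9 days: October 20, 2000 + 9 days = October 29, 2000.
October 29, 2000 is Sunday. The next qualifying day is October 30, 2000.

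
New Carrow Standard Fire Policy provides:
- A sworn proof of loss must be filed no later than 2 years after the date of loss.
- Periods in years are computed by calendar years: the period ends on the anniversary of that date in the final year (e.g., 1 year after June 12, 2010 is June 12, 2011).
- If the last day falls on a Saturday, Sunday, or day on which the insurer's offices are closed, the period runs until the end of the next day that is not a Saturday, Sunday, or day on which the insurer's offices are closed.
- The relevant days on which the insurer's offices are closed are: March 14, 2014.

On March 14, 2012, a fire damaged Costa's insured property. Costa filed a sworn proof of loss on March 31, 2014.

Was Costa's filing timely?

2 years after March 14, 2012 is March 14, 2014.
March 14, 2014 is a listed holiday; March 15, 2014 is Saturday; March 16, 2014 is Sunday. The next qualifying day is March 17, 2014.
The deadline is March 17, 2014; the filing on March 31, 2014 is after that date.

No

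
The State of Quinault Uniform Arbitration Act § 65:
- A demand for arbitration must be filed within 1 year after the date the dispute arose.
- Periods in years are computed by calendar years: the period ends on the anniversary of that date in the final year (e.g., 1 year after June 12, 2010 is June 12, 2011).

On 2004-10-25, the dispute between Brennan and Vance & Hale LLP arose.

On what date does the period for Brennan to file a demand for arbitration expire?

October 25, 2005

1 year after 2004-10-25 is October 25, 2005.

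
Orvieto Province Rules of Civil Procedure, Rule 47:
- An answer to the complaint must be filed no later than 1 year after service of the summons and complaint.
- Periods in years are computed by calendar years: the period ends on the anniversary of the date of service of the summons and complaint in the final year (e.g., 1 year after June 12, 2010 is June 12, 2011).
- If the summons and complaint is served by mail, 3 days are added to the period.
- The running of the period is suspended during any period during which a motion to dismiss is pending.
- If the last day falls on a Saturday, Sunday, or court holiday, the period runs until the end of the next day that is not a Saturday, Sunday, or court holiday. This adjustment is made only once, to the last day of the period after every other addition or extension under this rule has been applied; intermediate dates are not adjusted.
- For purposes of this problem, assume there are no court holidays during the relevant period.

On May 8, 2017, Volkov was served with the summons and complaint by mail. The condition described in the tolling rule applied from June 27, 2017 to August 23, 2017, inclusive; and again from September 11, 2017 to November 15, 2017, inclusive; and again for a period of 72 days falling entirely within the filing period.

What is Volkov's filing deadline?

1 year after May 8, 2017 is May 8, 2018.
Service was by mail, adding 3 days: May 8, 2018 + 3 days = May 11, 2018.
From June 27, 2017 through August 23, 2017 inclusive is 58 days; tolling adds 58 days: May 11, 2018 + 58 days = July 8, 2018.
From September 11, 2017 through November 15, 2017 inclusive is 66 days; tolling adds 66 days: July 8, 2018 + 66 days = September 12, 2018.
Tolling adds 72 days: September 12, 2018 + 72 days = November 23, 2018.
November 23, 2018 is a Friday and not a court holiday, so no extension applies.

November 23, 2018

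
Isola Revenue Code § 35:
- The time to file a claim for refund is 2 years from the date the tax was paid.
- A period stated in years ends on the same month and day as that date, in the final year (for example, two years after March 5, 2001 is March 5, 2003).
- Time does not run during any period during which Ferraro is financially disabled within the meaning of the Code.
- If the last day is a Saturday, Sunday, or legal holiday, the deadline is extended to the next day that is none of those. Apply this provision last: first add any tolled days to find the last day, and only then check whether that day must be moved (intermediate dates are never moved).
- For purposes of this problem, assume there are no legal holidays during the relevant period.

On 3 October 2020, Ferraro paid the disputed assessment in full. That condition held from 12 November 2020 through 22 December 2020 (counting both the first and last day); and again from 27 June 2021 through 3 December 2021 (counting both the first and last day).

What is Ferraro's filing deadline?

April 24, 2023

2 years after 3 October 2020 is October 3, 2022.
From November 12, 2020 through December 22, 2020 inclusive is 41 days; tolling adds 41 days: October 3, 2022 + 41 days = November 13, 2022.
From June 27, 2021 through December 3, 2021 inclusive is 160 days; tolling adds 160 days: November 13, 2022 + 160 days = April 22, 2023.
April 22, 2023 is Saturday; April 23, 2023 is Sunday. The next qualifying day is April 24, 2023.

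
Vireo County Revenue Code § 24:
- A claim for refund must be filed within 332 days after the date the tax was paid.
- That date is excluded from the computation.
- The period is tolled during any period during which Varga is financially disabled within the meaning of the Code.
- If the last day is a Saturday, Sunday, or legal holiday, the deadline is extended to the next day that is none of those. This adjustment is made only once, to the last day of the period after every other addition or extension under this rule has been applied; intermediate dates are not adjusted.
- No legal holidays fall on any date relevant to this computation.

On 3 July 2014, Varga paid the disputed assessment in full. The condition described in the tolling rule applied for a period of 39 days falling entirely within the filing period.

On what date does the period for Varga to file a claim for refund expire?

332 days after 3 July 2014 is May 31, 2015.
Tolling adds 39 days: May 31, 2015 + 39 days = July 9, 2015.
July 9, 2015 is a Thursday and not a legal holiday, so no extension applies.

July 9, 2015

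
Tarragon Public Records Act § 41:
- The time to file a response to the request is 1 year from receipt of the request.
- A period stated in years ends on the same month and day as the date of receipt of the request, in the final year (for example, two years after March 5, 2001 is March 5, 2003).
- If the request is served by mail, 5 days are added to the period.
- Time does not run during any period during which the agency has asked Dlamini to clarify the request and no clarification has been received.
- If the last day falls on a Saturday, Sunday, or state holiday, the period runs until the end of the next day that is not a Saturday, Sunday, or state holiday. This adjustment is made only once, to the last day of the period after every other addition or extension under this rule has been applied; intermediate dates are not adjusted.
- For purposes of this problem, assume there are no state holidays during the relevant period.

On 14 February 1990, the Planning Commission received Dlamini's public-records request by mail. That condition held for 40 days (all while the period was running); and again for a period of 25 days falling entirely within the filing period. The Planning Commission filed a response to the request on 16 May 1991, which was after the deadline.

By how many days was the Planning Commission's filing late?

21 days

1 year after 14 February 1990 is February 14, 1991.
Service was by mail, adding 5 days: February 14, 1991 + 5 days = February 19, 1991.
Tolling adds 40 days: February 19, 1991 + 40 days = March 31, 1991.
Tolling adds 25 days: March 31, 1991 + 25 days = April 25, 1991.
April 25, 1991 is a Thursday and not a state holiday, so no extension applies.
The deadline is April 25, 1991; from April 25, 1991 to May 16, 1991 is 21 days.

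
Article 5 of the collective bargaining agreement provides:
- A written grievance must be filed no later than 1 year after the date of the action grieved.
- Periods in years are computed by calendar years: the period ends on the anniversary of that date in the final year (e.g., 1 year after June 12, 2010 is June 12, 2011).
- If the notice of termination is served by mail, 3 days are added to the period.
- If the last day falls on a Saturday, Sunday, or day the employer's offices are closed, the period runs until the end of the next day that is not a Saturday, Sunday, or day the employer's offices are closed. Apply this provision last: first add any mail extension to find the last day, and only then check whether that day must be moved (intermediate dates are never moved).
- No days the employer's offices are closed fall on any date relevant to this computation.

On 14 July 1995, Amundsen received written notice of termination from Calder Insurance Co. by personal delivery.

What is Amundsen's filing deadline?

1 year after 14 July 1995 is July 14, 1996.
Service was not by mail, so no mail extension applies.
July 14, 1996 is Sunday. The next qualifying day is July 15, 1996.

July 15, 1996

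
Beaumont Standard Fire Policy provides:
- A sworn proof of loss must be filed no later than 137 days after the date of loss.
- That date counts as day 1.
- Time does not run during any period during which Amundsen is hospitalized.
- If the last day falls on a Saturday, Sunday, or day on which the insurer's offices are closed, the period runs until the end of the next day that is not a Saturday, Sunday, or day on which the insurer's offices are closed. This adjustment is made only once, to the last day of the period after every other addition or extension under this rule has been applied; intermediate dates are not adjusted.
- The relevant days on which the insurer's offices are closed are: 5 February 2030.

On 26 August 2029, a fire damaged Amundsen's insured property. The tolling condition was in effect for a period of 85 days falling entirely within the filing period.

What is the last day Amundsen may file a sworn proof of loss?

Counting 26 August 2029 as day 1, day 137 is January 9, 2030.
Tolling adds 85 days: January 9, 2030 + 85 days = April 4, 2030.
April 4, 2030 is a Thursday and not a day on which the insurer's offices are closed, so no extension applies.

April 4, 2030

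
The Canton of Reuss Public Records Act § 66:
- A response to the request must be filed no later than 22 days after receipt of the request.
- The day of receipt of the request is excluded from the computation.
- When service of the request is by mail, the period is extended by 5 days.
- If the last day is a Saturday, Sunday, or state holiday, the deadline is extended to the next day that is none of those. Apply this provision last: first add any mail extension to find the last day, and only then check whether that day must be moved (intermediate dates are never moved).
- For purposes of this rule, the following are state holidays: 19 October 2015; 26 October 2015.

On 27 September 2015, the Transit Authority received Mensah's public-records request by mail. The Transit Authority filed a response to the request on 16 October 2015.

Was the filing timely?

22 days after 27 September 2015 is October 19, 2015.
Service was by mail, adding 5 days: October 19, 2015 + 5 days = October 24, 2015.
October 24, 2015 is Saturday; October 25, 2015 is Sunday; October 26, 2015 is a listed holiday. The next qualifying day is October 27, 2015.
The deadline is October 27, 2015; the filing on October 16, 2015 is on or before that date.

Yes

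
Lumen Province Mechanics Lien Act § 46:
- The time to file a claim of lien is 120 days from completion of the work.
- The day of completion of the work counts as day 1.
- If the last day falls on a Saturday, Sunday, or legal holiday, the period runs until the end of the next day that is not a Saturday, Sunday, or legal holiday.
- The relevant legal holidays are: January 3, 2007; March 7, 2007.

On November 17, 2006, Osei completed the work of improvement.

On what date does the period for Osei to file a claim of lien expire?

Counting November 17, 2006 as day 1, day 120 is March 16, 2007.
March 16, 2007 is a Friday and not a legal holiday, so no extension applies.

March 16, 2007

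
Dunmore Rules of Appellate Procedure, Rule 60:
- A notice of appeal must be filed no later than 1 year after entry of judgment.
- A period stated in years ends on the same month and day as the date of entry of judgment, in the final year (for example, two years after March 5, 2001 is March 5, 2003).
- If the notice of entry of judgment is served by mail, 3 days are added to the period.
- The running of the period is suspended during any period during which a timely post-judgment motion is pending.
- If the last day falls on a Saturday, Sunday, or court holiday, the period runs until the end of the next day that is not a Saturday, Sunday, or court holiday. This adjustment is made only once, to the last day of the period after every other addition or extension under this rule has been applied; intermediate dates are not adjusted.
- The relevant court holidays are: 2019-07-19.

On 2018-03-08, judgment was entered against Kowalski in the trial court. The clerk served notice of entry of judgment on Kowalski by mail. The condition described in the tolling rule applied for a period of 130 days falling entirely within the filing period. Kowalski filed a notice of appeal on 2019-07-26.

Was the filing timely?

1 year after 2018-03-08 is March 8, 2019.
Service was by mail, adding 3 days: March 8, 2019 + 3 days = March 11, 2019.
Tolling adds 130 days: March 11, 2019 + 130 days = July 19, 2019.
July 19, 2019 is a listed holiday; July 20, 2019 is Saturday; July 21, 2019 is Sunday. The next qualifying day is July 22, 2019.
The deadline is July 22, 2019; the filing on July 26, 2019 is after that date.

No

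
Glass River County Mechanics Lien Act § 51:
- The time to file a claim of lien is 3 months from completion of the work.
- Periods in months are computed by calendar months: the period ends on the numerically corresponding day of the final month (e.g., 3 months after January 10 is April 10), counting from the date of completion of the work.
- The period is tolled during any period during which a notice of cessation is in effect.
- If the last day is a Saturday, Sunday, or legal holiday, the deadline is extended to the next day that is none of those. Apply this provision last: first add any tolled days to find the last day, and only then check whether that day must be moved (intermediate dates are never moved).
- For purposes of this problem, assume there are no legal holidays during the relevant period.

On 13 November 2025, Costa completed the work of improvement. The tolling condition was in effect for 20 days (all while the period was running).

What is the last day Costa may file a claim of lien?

3 months after 13 November 2025 is February 13, 2026.
Tolling adds 20 days: February 13, 2026 + 20 days = March 5, 2026.
March 5, 2026 is a Thursday and not a legal holiday, so no extension applies.

March 5, 2026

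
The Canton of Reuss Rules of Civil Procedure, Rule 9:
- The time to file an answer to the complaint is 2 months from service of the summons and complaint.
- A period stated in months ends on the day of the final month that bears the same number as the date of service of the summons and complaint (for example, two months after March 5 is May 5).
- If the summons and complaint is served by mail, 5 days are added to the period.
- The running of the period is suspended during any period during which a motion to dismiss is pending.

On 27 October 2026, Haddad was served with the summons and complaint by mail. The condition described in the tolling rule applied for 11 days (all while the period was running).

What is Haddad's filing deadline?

January 12, 2027

2 months after 27 October 2026 is December 27, 2026.
Service was by mail, adding 5 days: December 27, 2026 + 5 days = January 1, 2027.
Tolling adds 11 days: January 1, 2027 + 11 days = January 12, 2027.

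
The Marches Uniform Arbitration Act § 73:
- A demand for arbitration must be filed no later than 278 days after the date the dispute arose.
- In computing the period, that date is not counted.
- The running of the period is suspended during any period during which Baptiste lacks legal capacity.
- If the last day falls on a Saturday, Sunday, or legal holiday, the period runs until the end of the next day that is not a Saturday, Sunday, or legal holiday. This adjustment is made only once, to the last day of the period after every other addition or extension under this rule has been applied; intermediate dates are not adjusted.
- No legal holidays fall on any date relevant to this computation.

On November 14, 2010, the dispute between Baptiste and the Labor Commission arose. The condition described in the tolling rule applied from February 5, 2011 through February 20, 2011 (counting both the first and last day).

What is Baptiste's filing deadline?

278 days after November 14, 2010 is August 19, 2011.
From February 5, 2011 through February 20, 2011 inclusive is 16 days; tolling adds 16 days: August 19, 2011 + 16 days = September 4, 2011.
September 4, 2011 is Sunday. The next qualifying day is September 5, 2011.

September 5, 2011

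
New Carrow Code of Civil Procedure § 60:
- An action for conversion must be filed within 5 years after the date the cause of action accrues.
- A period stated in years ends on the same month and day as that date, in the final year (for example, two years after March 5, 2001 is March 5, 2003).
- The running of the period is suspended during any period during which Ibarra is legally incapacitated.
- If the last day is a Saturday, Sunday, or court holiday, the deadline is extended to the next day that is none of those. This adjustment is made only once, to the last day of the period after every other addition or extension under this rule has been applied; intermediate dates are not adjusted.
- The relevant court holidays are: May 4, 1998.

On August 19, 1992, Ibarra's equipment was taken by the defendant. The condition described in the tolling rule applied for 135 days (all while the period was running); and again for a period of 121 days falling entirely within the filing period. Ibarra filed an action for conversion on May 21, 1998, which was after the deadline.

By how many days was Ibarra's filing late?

16 days

5 years after August 19, 1992 is August 19, 1997.
Tolling adds 135 days: August 19, 1997 + 135 days = January 1, 1998.
Tolling adds 121 days: January 1, 1998 + 121 days = May 2, 1998.
May 2, 1998 is Saturday; May 3, 1998 is Sunday; May 4, 1998 is a listed holiday. The next qualifying day is May 5, 1998.
The deadline is May 5, 1998; from May 5, 1998 to May 21, 1998 is 16 days.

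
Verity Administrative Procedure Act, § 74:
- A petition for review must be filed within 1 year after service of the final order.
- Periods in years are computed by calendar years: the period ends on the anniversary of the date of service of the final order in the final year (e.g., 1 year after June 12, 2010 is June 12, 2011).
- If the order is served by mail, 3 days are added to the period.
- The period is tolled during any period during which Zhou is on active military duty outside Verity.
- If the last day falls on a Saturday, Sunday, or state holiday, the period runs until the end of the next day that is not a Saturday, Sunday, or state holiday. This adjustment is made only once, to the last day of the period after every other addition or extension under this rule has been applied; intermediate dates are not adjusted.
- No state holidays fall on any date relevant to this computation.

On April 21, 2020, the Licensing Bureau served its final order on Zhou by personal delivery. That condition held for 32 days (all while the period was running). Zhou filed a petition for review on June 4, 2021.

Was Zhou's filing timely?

No

1 year after April 21, 2020 is April 21, 2021.
Service was not by mail, so no mail extension applies.
Tolling adds 32 days: April 21, 2021 + 32 days = May 23, 2021.
May 23, 2021 is Sunday. The next qualifying day is May 24, 2021.
The deadline is May 24, 2021; the filing on June 4, 2021 is after that date.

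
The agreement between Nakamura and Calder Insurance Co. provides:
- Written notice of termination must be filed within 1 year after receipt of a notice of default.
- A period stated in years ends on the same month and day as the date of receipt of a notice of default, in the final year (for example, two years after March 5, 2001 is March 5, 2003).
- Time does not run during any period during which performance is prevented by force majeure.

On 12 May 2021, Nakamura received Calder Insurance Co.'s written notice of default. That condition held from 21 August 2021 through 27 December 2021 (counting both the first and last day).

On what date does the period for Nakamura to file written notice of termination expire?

1 year after 12 May 2021 is May 12, 2022.
From August 21, 2021 through December 27, 2021 inclusive is 129 days; tolling adds 129 days: May 12, 2022 + 129 days = September 18, 2022.

September 18, 2022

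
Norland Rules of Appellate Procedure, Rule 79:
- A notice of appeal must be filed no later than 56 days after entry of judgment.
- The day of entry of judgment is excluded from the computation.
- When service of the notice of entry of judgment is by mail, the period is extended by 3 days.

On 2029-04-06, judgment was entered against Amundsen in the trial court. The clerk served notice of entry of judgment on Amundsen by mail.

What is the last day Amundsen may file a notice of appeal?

June 4, 2029

56 days after 2029-04-06 is June 1, 2029.
Service was by mail, adding 3 days: June 1, 2029 + 3 days = June 4, 2029.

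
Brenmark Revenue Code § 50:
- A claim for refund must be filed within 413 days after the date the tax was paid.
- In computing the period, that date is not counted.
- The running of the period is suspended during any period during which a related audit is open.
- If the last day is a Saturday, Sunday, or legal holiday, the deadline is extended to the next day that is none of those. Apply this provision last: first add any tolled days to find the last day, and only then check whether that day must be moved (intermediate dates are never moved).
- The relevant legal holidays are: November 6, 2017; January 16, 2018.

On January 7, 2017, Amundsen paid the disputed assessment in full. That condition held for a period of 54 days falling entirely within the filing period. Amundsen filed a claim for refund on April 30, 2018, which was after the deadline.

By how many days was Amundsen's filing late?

11 days

413 days after January 7, 2017 is February 24, 2018.
Tolling adds 54 days: February 24, 2018 + 54 days = April 19, 2018.
April 19, 2018 is a Thursday and not a legal holiday, so no extension applies.
The deadline is April 19, 2018; from April 19, 2018 to April 30, 2018 is 11 days.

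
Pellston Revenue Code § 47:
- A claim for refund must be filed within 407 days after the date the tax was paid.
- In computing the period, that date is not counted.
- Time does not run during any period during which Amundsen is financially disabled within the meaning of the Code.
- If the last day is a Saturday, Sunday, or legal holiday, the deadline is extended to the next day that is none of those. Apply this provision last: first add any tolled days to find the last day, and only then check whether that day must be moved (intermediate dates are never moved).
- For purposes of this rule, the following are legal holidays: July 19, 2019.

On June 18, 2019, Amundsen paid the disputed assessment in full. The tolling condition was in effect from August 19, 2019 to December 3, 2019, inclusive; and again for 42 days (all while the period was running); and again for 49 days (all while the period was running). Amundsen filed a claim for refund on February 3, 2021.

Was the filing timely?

407 days after June 18, 2019 is July 29, 2020.
From August 19, 2019 through December 3, 2019 inclusive is 107 days; tolling adds 107 days: July 29, 2020 + 107 days = November 13, 2020.
Tolling adds 42 days: November 13, 2020 + 42 days = December 25, 2020.
Tolling adds 49 days: December 25, 2020 + 49 days = February 12, 2021.
February 12, 2021 is a Friday and not a legal holiday, so no extension applies.
The deadline is February 12, 2021; the filing on February 3, 2021 is on or before that date.

Yes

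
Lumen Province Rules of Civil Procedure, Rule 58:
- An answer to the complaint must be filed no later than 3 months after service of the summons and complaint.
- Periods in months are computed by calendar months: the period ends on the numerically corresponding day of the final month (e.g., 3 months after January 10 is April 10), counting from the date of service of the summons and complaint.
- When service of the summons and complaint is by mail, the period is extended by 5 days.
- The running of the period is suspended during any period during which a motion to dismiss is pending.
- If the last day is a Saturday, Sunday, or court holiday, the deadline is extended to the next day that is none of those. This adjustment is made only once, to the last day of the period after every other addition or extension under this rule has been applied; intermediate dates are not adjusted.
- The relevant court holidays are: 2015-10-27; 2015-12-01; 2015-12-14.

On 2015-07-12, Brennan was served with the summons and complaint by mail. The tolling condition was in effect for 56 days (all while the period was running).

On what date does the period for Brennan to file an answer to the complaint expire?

December 15, 2015

3 months after 2015-07-12 is October 12, 2015.
Service was by mail, adding 5 days: October 12, 2015 + 5 days = October 17, 2015.
Tolling adds 56 days: October 17, 2015 + 56 days = December 12, 2015.
December 12, 2015 is Saturday; December 13, 2015 is Sunday; December 14, 2015 is a listed holiday. The next qualifying day is December 15, 2015.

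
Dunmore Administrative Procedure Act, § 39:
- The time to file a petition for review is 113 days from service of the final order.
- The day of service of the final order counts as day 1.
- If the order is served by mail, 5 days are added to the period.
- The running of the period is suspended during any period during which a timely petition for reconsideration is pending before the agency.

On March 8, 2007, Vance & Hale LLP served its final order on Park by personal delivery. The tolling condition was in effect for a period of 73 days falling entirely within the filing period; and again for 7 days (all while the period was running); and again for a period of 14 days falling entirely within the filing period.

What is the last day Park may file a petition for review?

September 30, 2007

Counting March 8, 2007 as day 1, day 113 is June 28, 2007.
Service was not by mail, so no mail extension applies.
Tolling adds 73 days: June 28, 2007 + 73 days = September 9, 2007.
Tolling adds 7 days: September 9, 2007 + 7 days = September 16, 2007.
Tolling adds 14 days: September 16, 2007 + 14 days = September 30, 2007.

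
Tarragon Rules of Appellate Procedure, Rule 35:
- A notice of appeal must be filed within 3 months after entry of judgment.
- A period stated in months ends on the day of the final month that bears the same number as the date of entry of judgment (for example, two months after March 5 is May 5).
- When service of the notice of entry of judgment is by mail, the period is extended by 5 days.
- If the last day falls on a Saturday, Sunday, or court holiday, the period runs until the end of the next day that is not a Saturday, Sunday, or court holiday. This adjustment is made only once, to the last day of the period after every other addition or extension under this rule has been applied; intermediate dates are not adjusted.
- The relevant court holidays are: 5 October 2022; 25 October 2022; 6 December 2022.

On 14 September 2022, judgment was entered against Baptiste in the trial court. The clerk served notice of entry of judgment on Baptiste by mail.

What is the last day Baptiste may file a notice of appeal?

3 months after 14 September 2022 is December 14, 2022.
Service was by mail, adding 5 days: December 14, 2022 + 5 days = December 19, 2022.
December 19, 2022 is a Monday and not a court holiday, so no extension applies.

December 19, 2022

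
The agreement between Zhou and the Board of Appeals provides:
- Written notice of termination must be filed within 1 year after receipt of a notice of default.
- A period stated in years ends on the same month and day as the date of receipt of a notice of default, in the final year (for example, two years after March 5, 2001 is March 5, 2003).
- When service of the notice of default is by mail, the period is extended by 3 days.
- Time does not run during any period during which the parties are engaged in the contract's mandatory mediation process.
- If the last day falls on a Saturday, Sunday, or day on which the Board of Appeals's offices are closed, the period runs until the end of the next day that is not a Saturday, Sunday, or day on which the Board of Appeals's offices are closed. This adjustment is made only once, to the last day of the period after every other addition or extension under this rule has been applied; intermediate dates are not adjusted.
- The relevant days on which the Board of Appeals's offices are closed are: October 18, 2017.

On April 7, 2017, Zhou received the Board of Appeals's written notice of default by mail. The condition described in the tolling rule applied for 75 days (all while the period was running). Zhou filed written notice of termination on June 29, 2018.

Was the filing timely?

No

1 year after April 7, 2017 is April 7, 2018.
Service was by mail, adding 3 days: April 7, 2018 + 3 days = April 10, 2018.
Tolling adds 75 days: April 10, 2018 + 75 days = June 24, 2018.
June 24, 2018 is Sunday. The next qualifying day is June 25, 2018.
The deadline is June 25, 2018; the filing on June 29, 2018 is after that date.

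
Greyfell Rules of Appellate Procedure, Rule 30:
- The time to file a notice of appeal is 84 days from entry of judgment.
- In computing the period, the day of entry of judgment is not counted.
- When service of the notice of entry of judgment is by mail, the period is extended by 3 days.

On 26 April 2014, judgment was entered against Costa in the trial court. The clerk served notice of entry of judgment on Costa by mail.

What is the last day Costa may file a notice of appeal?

July 22, 2014

84 days after 26 April 2014 is July 19, 2014.
Service was by mail, adding 3 days: July 19, 2014 + 3 days = July 22, 2014.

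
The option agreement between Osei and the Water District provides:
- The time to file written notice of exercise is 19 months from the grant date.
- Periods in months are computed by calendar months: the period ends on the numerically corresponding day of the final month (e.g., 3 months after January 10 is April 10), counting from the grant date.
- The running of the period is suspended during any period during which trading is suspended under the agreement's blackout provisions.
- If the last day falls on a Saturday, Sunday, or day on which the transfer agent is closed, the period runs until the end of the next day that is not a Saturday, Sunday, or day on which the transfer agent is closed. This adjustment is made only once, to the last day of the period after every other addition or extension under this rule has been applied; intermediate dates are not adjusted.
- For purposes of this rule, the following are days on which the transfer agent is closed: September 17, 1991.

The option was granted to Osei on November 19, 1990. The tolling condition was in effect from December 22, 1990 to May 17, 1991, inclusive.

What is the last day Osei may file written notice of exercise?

November 13, 1992

19 months after November 19, 1990 is June 19, 1992.
From December 22, 1990 through May 17, 1991 inclusive is 147 days; tolling adds 147 days: June 19, 1992 + 147 days = November 13, 1992.
November 13, 1992 is a Friday and not a day on which the transfer agent is closed, so no extension applies.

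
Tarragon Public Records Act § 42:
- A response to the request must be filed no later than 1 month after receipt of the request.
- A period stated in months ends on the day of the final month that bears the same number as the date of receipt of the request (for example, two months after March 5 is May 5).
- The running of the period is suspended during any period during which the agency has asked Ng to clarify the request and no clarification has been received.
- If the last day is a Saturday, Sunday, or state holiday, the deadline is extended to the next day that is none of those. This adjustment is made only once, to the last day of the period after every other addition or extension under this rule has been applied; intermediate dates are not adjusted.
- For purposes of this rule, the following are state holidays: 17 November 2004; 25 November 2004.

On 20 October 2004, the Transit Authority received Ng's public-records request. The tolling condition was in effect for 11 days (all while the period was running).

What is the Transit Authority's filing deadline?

December 1, 2004

1 month after 20 October 2004 is November 20, 2004.
Tolling adds 11 days: November 20, 2004 + 11 days = December 1, 2004.
December 1, 2004 is a Wednesday and not a state holiday, so no extension applies.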